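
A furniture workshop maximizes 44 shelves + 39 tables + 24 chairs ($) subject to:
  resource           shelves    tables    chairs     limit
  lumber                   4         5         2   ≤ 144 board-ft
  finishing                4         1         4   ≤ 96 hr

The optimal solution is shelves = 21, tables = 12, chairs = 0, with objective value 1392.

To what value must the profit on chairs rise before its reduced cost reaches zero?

30

At the optimum: lumber uses 144 of 144 (binding); finishing uses 96 of 96 (binding).
From A_Bᵀ y = c: 4·y_lumber + 4·y_finishing = 44; 5·y_lumber + 1·y_finishing = 39.
→ y_lumber = 7 and y_finishing = 4.
chairs enters the basis when its profit ≥ yᵀa₃ = 7·2 + 4·4 = 30.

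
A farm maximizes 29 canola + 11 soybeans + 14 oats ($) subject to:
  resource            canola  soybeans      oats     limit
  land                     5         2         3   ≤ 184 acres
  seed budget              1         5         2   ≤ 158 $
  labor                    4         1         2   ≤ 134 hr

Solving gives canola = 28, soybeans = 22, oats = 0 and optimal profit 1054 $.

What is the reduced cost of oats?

-3

At the optimum: land uses 184 of 184 (binding); seed budget uses 138 of 158 (slack = 20); labor uses 134 of 134 (binding).
Slack constraints have shadow price 0 (complementary slackness).
The binding rows give the dual system: 5·y_land + 4·y_labor = 29 and 2·y_land + 1·y_labor = 11.
→ y_land = 5 and y_labor = 1.
Reduced cost of oats: c₃ − yᵀa₃ = 14 − (5·3 + 1·2) = 14 − 17 = -3.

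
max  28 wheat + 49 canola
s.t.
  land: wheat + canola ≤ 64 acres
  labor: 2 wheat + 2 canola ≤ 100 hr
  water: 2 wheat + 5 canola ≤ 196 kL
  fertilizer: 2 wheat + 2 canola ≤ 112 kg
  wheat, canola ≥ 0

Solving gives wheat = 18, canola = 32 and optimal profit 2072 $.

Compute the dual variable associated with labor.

7

Binding: labor and water. Non-binding: land (14 unused), fertilizer (12 unused).
Slack constraints have shadow price 0 (complementary slackness).
Dual feasibility on the basic columns requires 2·y_labor + 2·y_water = 28, 2·y_labor + 5·y_water = 49.
This yields shadow prices y_labor = 7, y_water = 7.
Shadow price of labor = 7.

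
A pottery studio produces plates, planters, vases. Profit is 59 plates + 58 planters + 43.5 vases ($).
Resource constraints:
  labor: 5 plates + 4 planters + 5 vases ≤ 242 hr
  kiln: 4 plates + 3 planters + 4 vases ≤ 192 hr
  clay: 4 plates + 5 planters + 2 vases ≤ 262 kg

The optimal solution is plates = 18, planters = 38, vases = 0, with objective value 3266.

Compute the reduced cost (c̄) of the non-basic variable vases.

-3.5

At the optimum: labor uses 242 of 242 (binding); kiln uses 186 of 192 (slack = 6); clay uses 262 of 262 (binding).
Since kiln is not tight, its dual is 0.
From A_Bᵀ y = c: 5·y_labor + 4·y_clay = 59; 4·y_labor + 5·y_clay = 58.
Solving: y_labor = 7, y_clay = 6.
Reduced cost of vases: c₃ − yᵀa₃ = 43.5 − (7·5 + 6·2) = 43.5 − 47 = -3.5.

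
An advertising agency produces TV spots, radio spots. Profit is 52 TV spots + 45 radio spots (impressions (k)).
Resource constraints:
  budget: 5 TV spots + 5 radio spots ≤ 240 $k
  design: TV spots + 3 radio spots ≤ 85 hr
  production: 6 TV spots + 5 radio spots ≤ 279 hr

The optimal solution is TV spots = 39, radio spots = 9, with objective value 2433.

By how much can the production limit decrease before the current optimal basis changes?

Binding constraints: budget, production. The basis is B = [[5,5],[6,5]] with det -5.
Per unit decrease in production, x* moves by d = (-1, 1).
The basis stays optimal until design becomes binding; allowable decrease = 9.5 hr.

9.5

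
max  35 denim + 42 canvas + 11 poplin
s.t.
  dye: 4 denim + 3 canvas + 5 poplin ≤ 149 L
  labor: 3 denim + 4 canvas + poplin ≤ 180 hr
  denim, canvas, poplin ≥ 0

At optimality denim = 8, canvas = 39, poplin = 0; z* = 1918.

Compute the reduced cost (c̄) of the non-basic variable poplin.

At the optimum: dye uses 149 of 149 (binding); labor uses 180 of 180 (binding).
From A_Bᵀ y = c: 4·y_dye + 3·y_labor = 35; 3·y_dye + 4·y_labor = 42.
This yields shadow prices y_dye = 2, y_labor = 9.
Reduced cost of poplin: c₃ − yᵀa₃ = 11 − (2·5 + 9·1) = 11 − 19 = -8.

-8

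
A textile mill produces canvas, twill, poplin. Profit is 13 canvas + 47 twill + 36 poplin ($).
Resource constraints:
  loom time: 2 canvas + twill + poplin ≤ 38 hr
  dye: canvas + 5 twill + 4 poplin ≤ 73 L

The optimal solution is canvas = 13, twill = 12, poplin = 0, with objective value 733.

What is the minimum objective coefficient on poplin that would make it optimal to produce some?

Both loom time and dye are binding at x*.
Dual feasibility on the basic columns requires 2·y_loom time + 1·y_dye = 13, 1·y_loom time + 5·y_dye = 47.
Solving: y_loom time = 2, y_dye = 9.
poplin enters the basis when its profit ≥ yᵀa₃ = 2·1 + 9·4 = 38.

38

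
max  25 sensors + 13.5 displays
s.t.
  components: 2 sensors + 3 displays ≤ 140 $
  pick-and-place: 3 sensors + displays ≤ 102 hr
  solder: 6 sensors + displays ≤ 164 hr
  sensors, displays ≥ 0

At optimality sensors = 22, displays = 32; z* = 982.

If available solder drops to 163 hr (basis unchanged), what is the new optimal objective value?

Binding: components and solder. Non-binding: pick-and-place (4 unused).
By complementary slackness, y = 0 for the non-binding constraint.
From A_Bᵀ y = c: 2·y_components + 6·y_solder = 25; 3·y_components + 1·y_solder = 13.5.
Solving: y_components = 3.5, y_solder = 3.
Δz = y_solder·Δb = 3 × (-1) = -3, so new z* = 982 − 3 = 979.

979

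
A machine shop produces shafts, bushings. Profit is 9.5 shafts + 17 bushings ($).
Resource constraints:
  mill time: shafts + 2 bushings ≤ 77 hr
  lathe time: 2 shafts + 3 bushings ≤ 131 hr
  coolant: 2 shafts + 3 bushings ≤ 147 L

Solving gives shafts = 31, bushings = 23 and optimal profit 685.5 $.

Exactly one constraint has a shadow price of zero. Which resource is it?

coolant

mill time: 77/77 (binding)
lathe time: 131/131 (binding)
coolant: 131/147 (slack 16)
By complementary slackness, a constraint with positive slack has shadow price 0 → coolant.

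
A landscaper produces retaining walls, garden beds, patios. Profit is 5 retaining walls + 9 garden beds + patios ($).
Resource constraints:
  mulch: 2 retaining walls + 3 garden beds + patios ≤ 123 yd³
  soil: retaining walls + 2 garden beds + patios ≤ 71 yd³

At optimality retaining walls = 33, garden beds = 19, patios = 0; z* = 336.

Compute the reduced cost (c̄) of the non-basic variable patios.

Check each constraint at x*: mulch 123/123 (tight); soil 71/71 (tight).
The binding rows give the dual system: 2·y_mulch + 1·y_soil = 5 and 3·y_mulch + 2·y_soil = 9.
Solving: y_mulch = 1, y_soil = 3.
Reduced cost of patios: c₃ − yᵀa₃ = 1 − (1·1 + 3·1) = 1 − 4 = -3.

-3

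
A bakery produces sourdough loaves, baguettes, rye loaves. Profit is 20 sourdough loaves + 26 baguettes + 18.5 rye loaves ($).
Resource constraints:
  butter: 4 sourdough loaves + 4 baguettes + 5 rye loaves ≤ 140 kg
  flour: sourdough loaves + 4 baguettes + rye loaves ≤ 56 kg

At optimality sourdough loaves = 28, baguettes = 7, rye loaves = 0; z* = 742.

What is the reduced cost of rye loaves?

Check each constraint at x*: butter 140/140 (tight); flour 56/56 (tight).
The binding rows give the dual system: 4·y_butter + 1·y_flour = 20 and 4·y_butter + 4·y_flour = 26.
Solving: y_butter = 4.5, y_flour = 2.
Reduced cost of rye loaves: c₃ − yᵀa₃ = 18.5 − (4.5·5 + 2·1) = 18.5 − 24.5 = -6.

-6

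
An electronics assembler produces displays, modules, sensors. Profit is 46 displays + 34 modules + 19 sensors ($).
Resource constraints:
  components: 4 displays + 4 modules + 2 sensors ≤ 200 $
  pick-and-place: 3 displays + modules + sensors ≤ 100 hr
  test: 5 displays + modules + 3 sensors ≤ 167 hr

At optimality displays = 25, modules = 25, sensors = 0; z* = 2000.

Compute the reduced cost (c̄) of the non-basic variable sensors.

At the optimum: components uses 200 of 200 (binding); pick-and-place uses 100 of 100 (binding); test uses 150 of 167 (slack = 17).
By complementary slackness, y = 0 for the non-binding constraint.
From A_Bᵀ y = c: 4·y_components + 3·y_pick-and-place = 46; 4·y_components + 1·y_pick-and-place = 34.
→ y_components = 7 and y_pick-and-place = 6.
Reduced cost of sensors: c₃ − yᵀa₃ = 19 − (7·2 + 6·1) = 19 − 20 = -1.

-1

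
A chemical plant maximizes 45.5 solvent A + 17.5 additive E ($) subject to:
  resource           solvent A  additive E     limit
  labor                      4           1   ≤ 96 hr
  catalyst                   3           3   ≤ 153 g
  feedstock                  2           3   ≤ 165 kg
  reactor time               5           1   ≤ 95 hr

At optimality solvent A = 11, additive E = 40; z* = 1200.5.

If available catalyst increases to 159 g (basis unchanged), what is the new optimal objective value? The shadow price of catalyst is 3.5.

1221.5

Δb = 6, so new z* = 1200.5 + (3.5)·(6) = 1200.5 + 21 = 1221.5.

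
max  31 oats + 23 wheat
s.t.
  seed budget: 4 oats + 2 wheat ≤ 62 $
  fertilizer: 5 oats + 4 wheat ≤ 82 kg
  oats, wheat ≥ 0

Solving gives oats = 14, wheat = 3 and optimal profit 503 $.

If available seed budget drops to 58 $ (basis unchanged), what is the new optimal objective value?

497

Both seed budget and fertilizer are binding at x*.
The binding rows give the dual system: 4·y_seed budget + 5·y_fertilizer = 31 and 2·y_seed budget + 4·y_fertilizer = 23.
This yields shadow prices y_seed budget = 1.5, y_fertilizer = 5.
Δz = y_seed budget·Δb = 1.5 × (-4) = -6, so new z* = 503 − 6 = 497.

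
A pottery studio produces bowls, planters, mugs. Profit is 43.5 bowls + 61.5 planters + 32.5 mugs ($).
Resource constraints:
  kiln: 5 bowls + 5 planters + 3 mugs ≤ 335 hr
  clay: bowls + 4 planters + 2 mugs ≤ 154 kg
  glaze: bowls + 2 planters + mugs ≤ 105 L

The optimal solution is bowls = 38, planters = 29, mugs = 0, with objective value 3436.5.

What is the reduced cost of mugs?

Binding: kiln and clay. Non-binding: glaze (9 unused).
Since glaze is not tight, its dual is 0.
From A_Bᵀ y = c: 5·y_kiln + 1·y_clay = 43.5; 5·y_kiln + 4·y_clay = 61.5.
Solving: y_kiln = 7.5, y_clay = 6.
Reduced cost of mugs: c₃ − yᵀa₃ = 32.5 − (7.5·3 + 6·2) = 32.5 − 34.5 = -2.

-2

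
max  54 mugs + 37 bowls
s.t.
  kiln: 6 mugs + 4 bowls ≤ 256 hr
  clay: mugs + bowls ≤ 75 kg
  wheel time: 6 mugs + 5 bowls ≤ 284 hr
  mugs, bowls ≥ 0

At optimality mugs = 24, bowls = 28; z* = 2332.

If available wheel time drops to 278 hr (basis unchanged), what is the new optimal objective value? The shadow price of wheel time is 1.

Δb = -6, so new z* = 2332 + (1)·(-6) = 2332 − 6 = 2326.

2326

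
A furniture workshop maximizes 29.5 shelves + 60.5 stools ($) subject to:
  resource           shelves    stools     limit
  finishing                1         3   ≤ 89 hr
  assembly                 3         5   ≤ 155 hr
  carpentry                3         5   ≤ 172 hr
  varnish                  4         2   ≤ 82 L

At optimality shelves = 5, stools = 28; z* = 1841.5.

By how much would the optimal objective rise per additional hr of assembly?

7

Binding: finishing and assembly. Non-binding: carpentry (17 unused), varnish (6 unused).
Slack constraints have shadow price 0 (complementary slackness).
The binding rows give the dual system: 1·y_finishing + 3·y_assembly = 29.5 and 3·y_finishing + 5·y_assembly = 60.5.
This yields shadow prices y_finishing = 8.5, y_assembly = 7.
Shadow price of assembly = 7.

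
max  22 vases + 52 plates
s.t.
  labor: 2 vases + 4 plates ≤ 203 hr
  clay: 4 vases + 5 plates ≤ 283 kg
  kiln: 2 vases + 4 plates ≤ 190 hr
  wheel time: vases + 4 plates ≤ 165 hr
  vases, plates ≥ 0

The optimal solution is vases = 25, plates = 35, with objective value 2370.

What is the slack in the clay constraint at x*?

clay used = 4·25 + 5·35 = 275; slack = 283 − 275 = 8.

8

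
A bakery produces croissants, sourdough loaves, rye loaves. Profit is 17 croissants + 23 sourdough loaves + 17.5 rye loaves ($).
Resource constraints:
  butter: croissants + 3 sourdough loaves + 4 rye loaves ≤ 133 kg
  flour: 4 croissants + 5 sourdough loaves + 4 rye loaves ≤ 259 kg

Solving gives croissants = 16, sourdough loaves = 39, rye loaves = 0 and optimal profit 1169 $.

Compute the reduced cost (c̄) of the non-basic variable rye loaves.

Check each constraint at x*: butter 133/133 (tight); flour 259/259 (tight).
From A_Bᵀ y = c: 1·y_butter + 4·y_flour = 17; 3·y_butter + 5·y_flour = 23.
Solving: y_butter = 1, y_flour = 4.
Reduced cost of rye loaves: c₃ − yᵀa₃ = 17.5 − (1·4 + 4·4) = 17.5 − 20 = -2.5.

-2.5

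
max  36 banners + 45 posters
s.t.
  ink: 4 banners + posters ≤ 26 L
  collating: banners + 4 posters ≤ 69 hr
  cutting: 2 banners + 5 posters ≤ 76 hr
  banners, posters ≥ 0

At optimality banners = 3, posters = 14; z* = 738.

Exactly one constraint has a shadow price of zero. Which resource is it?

ink: 26/26 (binding)
collating: 59/69 (slack 10)
cutting: 76/76 (binding)
By complementary slackness, a constraint with positive slack has shadow price 0 → collating.

collating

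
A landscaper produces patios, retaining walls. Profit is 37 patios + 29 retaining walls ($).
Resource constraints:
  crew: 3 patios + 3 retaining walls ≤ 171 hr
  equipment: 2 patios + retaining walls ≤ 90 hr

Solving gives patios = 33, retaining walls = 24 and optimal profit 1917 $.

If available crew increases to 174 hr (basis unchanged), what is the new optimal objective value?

1938

At the optimum: crew uses 171 of 171 (binding); equipment uses 90 of 90 (binding).
Dual feasibility on the basic columns requires 3·y_crew + 2·y_equipment = 37, 3·y_crew + 1·y_equipment = 29.
→ y_crew = 7 and y_equipment = 8.
Δz = y_crew·Δb = 7 × (3) = 21, so new z* = 1917 + 21 = 1938.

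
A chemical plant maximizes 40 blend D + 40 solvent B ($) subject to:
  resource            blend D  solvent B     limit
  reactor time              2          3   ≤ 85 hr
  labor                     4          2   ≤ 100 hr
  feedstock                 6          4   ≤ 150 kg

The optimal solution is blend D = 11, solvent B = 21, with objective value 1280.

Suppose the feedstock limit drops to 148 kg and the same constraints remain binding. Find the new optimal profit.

Check each constraint at x*: reactor time 85/85 (tight); labor 86/100 (slack 14); feedstock 150/150 (tight).
By complementary slackness, y = 0 for the non-binding constraint.
From A_Bᵀ y = c: 2·y_reactor time + 6·y_feedstock = 40; 3·y_reactor time + 4·y_feedstock = 40.
This yields shadow prices y_reactor time = 8, y_feedstock = 4.
Δz = y_feedstock·Δb = 4 × (-2) = -8, so new z* = 1280 − 8 = 1272.

1272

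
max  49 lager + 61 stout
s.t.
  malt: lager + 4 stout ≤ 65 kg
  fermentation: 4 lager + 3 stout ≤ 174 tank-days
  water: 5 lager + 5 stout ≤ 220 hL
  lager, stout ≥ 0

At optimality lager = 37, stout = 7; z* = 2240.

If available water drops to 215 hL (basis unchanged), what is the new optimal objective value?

2195

Check each constraint at x*: malt 65/65 (tight); fermentation 169/174 (slack 5); water 220/220 (tight).
Since fermentation is not tight, its dual is 0.
Dual feasibility on the basic columns requires 1·y_malt + 5·y_water = 49, 4·y_malt + 5·y_water = 61.
This yields shadow prices y_malt = 4, y_water = 9.
Δz = y_water·Δb = 9 × (-5) = -45, so new z* = 2240 − 45 = 2195.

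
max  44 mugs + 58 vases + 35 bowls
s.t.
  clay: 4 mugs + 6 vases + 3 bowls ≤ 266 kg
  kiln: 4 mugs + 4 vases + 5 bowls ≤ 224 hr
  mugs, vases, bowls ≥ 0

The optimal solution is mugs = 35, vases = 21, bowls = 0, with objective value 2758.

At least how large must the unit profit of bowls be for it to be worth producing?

At the optimum: clay uses 266 of 266 (binding); kiln uses 224 of 224 (binding).
Dual feasibility on the basic columns requires 4·y_clay + 4·y_kiln = 44, 6·y_clay + 4·y_kiln = 58.
This yields shadow prices y_clay = 7, y_kiln = 4.
bowls enters the basis when its profit ≥ yᵀa₃ = 7·3 + 4·5 = 41.

41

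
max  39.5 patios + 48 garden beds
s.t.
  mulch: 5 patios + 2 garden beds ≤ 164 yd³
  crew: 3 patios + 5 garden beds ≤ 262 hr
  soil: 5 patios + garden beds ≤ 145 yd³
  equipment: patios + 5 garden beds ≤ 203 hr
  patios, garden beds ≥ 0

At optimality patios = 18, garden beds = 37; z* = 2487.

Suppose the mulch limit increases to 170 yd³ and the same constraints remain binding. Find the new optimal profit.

2526

At the optimum: mulch uses 164 of 164 (binding); crew uses 239 of 262 (slack = 23); soil uses 127 of 145 (slack = 18); equipment uses 203 of 203 (binding).
Since crew, soil are not tight, their duals are 0.
The binding rows give the dual system: 5·y_mulch + 1·y_equipment = 39.5 and 2·y_mulch + 5·y_equipment = 48.
Solving: y_mulch = 6.5, y_equipment = 7.
Δz = y_mulch·Δb = 6.5 × (6) = 39, so new z* = 2487 + 39 = 2526.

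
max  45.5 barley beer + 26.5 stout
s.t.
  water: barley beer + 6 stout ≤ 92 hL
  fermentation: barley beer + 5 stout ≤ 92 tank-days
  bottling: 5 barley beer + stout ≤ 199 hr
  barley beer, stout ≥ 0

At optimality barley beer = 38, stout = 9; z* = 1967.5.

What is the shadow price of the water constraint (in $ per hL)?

Binding: water and bottling. Non-binding: fermentation (9 unused).
By complementary slackness, y = 0 for the non-binding constraint.
Dual feasibility on the basic columns requires 1·y_water + 5·y_bottling = 45.5, 6·y_water + 1·y_bottling = 26.5.
This yields shadow prices y_water = 3, y_bottling = 8.5.
Shadow price of water = 3.

3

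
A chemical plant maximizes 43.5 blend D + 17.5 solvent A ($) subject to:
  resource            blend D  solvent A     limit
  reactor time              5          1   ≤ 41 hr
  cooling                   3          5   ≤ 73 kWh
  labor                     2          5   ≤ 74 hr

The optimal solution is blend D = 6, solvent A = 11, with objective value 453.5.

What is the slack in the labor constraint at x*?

labor used = 2·6 + 5·11 = 67; slack = 74 − 67 = 7.

7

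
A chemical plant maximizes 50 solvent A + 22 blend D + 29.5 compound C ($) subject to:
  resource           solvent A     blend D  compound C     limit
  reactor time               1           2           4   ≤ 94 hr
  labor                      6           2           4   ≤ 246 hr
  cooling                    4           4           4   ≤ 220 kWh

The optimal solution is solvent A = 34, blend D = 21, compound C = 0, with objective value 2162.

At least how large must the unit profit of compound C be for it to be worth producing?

Binding: labor and cooling. Non-binding: reactor time (18 unused).
Slack constraints have shadow price 0 (complementary slackness).
Dual feasibility on the basic columns requires 6·y_labor + 4·y_cooling = 50, 2·y_labor + 4·y_cooling = 22.
→ y_labor = 7 and y_cooling = 2.
compound C enters the basis when its profit ≥ yᵀa₃ = 7·4 + 2·4 = 36.

36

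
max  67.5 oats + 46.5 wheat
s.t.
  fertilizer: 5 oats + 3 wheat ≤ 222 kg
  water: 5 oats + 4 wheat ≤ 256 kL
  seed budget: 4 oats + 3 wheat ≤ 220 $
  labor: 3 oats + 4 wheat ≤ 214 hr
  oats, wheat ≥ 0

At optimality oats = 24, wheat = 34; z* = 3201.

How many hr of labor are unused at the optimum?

labor used = 3·24 + 4·34 = 208; slack = 214 − 208 = 6.

6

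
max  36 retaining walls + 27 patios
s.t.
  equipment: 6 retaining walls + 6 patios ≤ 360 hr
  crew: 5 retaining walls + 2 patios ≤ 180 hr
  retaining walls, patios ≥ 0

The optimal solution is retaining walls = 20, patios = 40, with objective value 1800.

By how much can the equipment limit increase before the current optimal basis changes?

180

Binding constraints: equipment, crew. The basis is B = [[6,6],[5,2]] with det -18.
Per unit increase in equipment, x* moves by d = (-0.1111, 0.2778).
The basis stays optimal until retaining walls reaches 0; allowable increase = 180 hr.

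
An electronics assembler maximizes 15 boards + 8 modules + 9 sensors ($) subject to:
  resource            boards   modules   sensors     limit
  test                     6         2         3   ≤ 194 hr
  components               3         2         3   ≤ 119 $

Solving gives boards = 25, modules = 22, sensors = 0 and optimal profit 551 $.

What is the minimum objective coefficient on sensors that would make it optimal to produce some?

12

Both test and components are binding at x*.
From A_Bᵀ y = c: 6·y_test + 3·y_components = 15; 2·y_test + 2·y_components = 8.
→ y_test = 1 and y_components = 3.
sensors enters the basis when its profit ≥ yᵀa₃ = 1·3 + 3·3 = 12.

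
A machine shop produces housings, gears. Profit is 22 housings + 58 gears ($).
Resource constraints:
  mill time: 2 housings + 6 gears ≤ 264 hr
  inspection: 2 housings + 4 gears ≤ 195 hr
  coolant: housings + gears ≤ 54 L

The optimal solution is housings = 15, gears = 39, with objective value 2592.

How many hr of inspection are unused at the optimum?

9

inspection used = 2·15 + 4·39 = 186; slack = 195 − 186 = 9.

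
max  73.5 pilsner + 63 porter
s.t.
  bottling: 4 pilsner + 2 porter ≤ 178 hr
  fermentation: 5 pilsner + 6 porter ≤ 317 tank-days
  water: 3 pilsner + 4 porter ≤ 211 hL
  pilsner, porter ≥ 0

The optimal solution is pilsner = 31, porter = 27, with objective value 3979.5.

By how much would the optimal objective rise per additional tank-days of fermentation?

At the optimum: bottling uses 178 of 178 (binding); fermentation uses 317 of 317 (binding); water uses 201 of 211 (slack = 10).
Since water is not tight, its dual is 0.
The binding rows give the dual system: 4·y_bottling + 5·y_fermentation = 73.5 and 2·y_bottling + 6·y_fermentation = 63.
This yields shadow prices y_bottling = 9, y_fermentation = 7.5.
Shadow price of fermentation = 7.5.

7.5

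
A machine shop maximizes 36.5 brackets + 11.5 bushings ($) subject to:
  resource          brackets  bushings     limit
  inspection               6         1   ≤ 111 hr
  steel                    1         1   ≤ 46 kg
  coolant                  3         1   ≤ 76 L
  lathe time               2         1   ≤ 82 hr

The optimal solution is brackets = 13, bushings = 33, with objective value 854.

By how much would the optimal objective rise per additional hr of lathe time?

At the optimum: inspection uses 111 of 111 (binding); steel uses 46 of 46 (binding); coolant uses 72 of 76 (slack = 4); lathe time uses 59 of 82 (slack = 23).
Since coolant, lathe time are not tight, their duals are 0.
Dual feasibility on the basic columns requires 6·y_inspection + 1·y_steel = 36.5, 1·y_inspection + 1·y_steel = 11.5.
→ y_inspection = 5 and y_steel = 6.5.
Shadow price of lathe time = 0.

0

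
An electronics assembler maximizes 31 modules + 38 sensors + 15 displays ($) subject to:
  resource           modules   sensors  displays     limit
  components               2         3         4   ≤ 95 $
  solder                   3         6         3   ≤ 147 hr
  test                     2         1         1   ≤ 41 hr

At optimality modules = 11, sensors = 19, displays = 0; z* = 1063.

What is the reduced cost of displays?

Check each constraint at x*: components 79/95 (slack 16); solder 147/147 (tight); test 41/41 (tight).
Since components is not tight, its dual is 0.
The binding rows give the dual system: 3·y_solder + 2·y_test = 31 and 6·y_solder + 1·y_test = 38.
This yields shadow prices y_solder = 5, y_test = 8.
Reduced cost of displays: c₃ − yᵀa₃ = 15 − (5·3 + 8·1) = 15 − 23 = -8.

-8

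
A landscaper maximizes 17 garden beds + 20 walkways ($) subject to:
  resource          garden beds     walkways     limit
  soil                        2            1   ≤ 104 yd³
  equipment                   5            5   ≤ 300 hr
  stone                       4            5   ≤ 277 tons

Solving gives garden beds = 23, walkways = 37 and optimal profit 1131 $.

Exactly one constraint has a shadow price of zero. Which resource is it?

soil

soil: 83/104 (slack 21)
equipment: 300/300 (binding)
stone: 277/277 (binding)
By complementary slackness, a constraint with positive slack has shadow price 0 → soil.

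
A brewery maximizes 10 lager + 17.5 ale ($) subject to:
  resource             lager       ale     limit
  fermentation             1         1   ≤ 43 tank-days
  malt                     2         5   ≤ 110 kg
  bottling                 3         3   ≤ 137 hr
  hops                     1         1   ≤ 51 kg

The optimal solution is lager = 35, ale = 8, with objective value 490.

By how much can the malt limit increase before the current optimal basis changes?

105

Binding constraints: fermentation, malt. The basis is B = [[1,1],[2,5]] with det 3.
Per unit increase in malt, x* moves by d = (-0.3333, 0.3333).
The basis stays optimal until lager reaches 0; allowable increase = 105 kg.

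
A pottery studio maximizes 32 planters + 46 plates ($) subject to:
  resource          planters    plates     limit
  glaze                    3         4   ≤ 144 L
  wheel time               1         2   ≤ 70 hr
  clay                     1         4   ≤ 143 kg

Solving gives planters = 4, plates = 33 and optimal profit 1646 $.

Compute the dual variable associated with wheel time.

5

At the optimum: glaze uses 144 of 144 (binding); wheel time uses 70 of 70 (binding); clay uses 136 of 143 (slack = 7).
Slack constraints have shadow price 0 (complementary slackness).
From A_Bᵀ y = c: 3·y_glaze + 1·y_wheel time = 32; 4·y_glaze + 2·y_wheel time = 46.
→ y_glaze = 9 and y_wheel time = 5.
Shadow price of wheel time = 5.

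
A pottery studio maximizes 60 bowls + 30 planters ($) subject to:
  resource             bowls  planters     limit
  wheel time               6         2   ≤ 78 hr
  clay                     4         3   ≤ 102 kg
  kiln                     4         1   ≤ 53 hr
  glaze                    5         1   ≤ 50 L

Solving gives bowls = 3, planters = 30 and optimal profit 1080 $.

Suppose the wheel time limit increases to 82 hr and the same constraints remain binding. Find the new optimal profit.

Binding: wheel time and clay. Non-binding: kiln (11 unused), glaze (5 unused).
Slack constraints have shadow price 0 (complementary slackness).
Dual feasibility on the basic columns requires 6·y_wheel time + 4·y_clay = 60, 2·y_wheel time + 3·y_clay = 30.
This yields shadow prices y_wheel time = 6, y_clay = 6.
Δz = y_wheel time·Δb = 6 × (4) = 24, so new z* = 1080 + 24 = 1104.

1104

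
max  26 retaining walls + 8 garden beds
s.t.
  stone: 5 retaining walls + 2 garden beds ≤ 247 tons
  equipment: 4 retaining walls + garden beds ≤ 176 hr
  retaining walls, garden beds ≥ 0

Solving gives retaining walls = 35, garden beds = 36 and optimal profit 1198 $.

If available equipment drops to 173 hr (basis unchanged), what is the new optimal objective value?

Check each constraint at x*: stone 247/247 (tight); equipment 176/176 (tight).
Dual feasibility on the basic columns requires 5·y_stone + 4·y_equipment = 26, 2·y_stone + 1·y_equipment = 8.
Solving: y_stone = 2, y_equipment = 4.
Δz = y_equipment·Δb = 4 × (-3) = -12, so new z* = 1198 − 12 = 1186.

1186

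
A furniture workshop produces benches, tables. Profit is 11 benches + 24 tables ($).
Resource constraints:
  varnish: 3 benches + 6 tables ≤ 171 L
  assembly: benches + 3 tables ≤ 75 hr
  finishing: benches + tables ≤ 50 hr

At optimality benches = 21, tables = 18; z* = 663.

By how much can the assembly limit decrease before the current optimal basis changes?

Binding constraints: varnish, assembly. The basis is B = [[3,6],[1,3]] with det 3.
Per unit decrease in assembly, x* moves by d = (2, -1).
The basis stays optimal until finishing becomes binding; allowable decrease = 11 hr.

11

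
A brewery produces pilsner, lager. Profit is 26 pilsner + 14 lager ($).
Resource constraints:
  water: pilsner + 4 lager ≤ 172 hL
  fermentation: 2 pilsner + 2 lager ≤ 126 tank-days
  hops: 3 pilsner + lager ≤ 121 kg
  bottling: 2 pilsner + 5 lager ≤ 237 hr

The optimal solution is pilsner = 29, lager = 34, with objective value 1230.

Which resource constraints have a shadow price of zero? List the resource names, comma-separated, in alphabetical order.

bottling, water

water: 165/172 (slack 7)
fermentation: 126/126 (binding)
hops: 121/121 (binding)
bottling: 228/237 (slack 9)
By complementary slackness, a constraint with positive slack has shadow price 0 → bottling, water.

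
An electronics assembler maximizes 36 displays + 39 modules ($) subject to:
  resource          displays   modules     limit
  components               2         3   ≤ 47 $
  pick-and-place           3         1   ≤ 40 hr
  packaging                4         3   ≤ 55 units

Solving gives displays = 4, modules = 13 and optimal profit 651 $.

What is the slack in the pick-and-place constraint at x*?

15

pick-and-place used = 3·4 + 1·13 = 25; slack = 40 − 25 = 15.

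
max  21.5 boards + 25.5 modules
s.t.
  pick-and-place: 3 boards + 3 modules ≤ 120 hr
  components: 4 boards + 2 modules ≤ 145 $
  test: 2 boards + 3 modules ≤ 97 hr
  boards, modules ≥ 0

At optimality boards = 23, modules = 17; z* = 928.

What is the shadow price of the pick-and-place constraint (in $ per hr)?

4.5

At the optimum: pick-and-place uses 120 of 120 (binding); components uses 126 of 145 (slack = 19); test uses 97 of 97 (binding).
Since components is not tight, its dual is 0.
The binding rows give the dual system: 3·y_pick-and-place + 2·y_test = 21.5 and 3·y_pick-and-place + 3·y_test = 25.5.
→ y_pick-and-place = 4.5 and y_test = 4.
Shadow price of pick-and-place = 4.5.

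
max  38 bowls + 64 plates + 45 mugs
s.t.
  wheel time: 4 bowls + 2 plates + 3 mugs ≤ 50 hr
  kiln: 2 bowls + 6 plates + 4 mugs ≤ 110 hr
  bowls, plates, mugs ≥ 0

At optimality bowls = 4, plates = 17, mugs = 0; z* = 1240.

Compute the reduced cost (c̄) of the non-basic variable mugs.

Both wheel time and kiln are binding at x*.
The binding rows give the dual system: 4·y_wheel time + 2·y_kiln = 38 and 2·y_wheel time + 6·y_kiln = 64.
→ y_wheel time = 5 and y_kiln = 9.
Reduced cost of mugs: c₃ − yᵀa₃ = 45 − (5·3 + 9·4) = 45 − 51 = -6.

-6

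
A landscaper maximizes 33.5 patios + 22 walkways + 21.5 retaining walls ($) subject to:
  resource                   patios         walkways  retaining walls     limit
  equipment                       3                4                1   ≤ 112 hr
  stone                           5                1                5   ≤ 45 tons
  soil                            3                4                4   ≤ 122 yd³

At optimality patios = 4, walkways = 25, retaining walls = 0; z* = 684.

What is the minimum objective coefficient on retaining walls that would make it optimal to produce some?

24.5

Binding: equipment and stone. Non-binding: soil (10 unused).
Since soil is not tight, its dual is 0.
The binding rows give the dual system: 3·y_equipment + 5·y_stone = 33.5 and 4·y_equipment + 1·y_stone = 22.
Solving: y_equipment = 4.5, y_stone = 4.
retaining walls enters the basis when its profit ≥ yᵀa₃ = 4.5·1 + 4·5 = 24.5.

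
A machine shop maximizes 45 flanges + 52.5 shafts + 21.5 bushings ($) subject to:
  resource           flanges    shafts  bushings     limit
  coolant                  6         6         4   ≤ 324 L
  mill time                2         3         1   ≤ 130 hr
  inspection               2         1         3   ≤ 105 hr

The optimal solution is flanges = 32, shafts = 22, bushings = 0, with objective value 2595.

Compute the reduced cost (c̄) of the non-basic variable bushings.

Binding: coolant and mill time. Non-binding: inspection (19 unused).
By complementary slackness, y = 0 for the non-binding constraint.
Dual feasibility on the basic columns requires 6·y_coolant + 2·y_mill time = 45, 6·y_coolant + 3·y_mill time = 52.5.
This yields shadow prices y_coolant = 5, y_mill time = 7.5.
Reduced cost of bushings: c₃ − yᵀa₃ = 21.5 − (5·4 + 7.5·1) = 21.5 − 27.5 = -6.

-6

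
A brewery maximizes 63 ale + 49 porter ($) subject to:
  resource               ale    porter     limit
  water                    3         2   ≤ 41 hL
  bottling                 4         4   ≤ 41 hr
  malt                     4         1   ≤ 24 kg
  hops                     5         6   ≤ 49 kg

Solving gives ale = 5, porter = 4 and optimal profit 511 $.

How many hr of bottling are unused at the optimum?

bottling used = 4·5 + 4·4 = 36; slack = 41 − 36 = 5.

5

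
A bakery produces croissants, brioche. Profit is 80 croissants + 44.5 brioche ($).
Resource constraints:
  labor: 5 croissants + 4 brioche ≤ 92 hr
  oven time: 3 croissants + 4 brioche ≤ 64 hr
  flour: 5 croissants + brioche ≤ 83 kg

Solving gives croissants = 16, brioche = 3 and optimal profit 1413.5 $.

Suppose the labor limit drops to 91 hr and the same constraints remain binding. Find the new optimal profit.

1404

At the optimum: labor uses 92 of 92 (binding); oven time uses 60 of 64 (slack = 4); flour uses 83 of 83 (binding).
Slack constraints have shadow price 0 (complementary slackness).
Dual feasibility on the basic columns requires 5·y_labor + 5·y_flour = 80, 4·y_labor + 1·y_flour = 44.5.
This yields shadow prices y_labor = 9.5, y_flour = 6.5.
Δz = y_labor·Δb = 9.5 × (-1) = -9.5, so new z* = 1413.5 − 9.5 = 1404.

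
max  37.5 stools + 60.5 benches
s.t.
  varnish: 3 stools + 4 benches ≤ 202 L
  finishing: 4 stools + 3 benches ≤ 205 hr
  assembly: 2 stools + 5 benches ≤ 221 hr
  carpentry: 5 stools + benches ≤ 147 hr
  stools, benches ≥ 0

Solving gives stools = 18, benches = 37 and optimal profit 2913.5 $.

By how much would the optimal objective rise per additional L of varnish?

Check each constraint at x*: varnish 202/202 (tight); finishing 183/205 (slack 22); assembly 221/221 (tight); carpentry 127/147 (slack 20).
Slack constraints have shadow price 0 (complementary slackness).
Dual feasibility on the basic columns requires 3·y_varnish + 2·y_assembly = 37.5, 4·y_varnish + 5·y_assembly = 60.5.
→ y_varnish = 9.5 and y_assembly = 4.5.
Shadow price of varnish = 9.5.

9.5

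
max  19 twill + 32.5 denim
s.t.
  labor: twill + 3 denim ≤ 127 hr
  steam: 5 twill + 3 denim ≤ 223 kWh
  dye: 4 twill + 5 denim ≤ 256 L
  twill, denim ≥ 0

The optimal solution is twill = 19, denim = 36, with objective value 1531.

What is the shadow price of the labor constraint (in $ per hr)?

At the optimum: labor uses 127 of 127 (binding); steam uses 203 of 223 (slack = 20); dye uses 256 of 256 (binding).
Slack constraints have shadow price 0 (complementary slackness).
The binding rows give the dual system: 1·y_labor + 4·y_dye = 19 and 3·y_labor + 5·y_dye = 32.5.
Solving: y_labor = 5, y_dye = 3.5.
Shadow price of labor = 5.

5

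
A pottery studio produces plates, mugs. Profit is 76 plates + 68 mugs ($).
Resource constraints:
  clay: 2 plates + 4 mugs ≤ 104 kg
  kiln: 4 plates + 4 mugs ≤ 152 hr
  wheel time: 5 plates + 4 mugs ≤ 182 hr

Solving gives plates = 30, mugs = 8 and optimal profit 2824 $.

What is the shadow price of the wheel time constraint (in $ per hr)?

At the optimum: clay uses 92 of 104 (slack = 12); kiln uses 152 of 152 (binding); wheel time uses 182 of 182 (binding).
Since clay is not tight, its dual is 0.
From A_Bᵀ y = c: 4·y_kiln + 5·y_wheel time = 76; 4·y_kiln + 4·y_wheel time = 68.
Solving: y_kiln = 9, y_wheel time = 8.
Shadow price of wheel time = 8.

8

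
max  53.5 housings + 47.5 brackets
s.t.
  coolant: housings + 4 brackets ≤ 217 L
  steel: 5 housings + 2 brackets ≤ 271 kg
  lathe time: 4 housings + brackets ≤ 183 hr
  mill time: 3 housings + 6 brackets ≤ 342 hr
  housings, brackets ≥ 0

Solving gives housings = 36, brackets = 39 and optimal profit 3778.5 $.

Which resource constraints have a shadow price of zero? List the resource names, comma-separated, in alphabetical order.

coolant, steel

coolant: 192/217 (slack 25)
steel: 258/271 (slack 13)
lathe time: 183/183 (binding)
mill time: 342/342 (binding)
By complementary slackness, a constraint with positive slack has shadow price 0 → coolant, steel.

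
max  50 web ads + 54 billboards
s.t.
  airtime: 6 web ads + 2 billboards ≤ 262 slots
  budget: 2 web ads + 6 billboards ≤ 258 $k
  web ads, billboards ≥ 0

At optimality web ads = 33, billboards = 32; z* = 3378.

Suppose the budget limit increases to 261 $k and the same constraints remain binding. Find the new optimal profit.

At the optimum: airtime uses 262 of 262 (binding); budget uses 258 of 258 (binding).
Dual feasibility on the basic columns requires 6·y_airtime + 2·y_budget = 50, 2·y_airtime + 6·y_budget = 54.
Solving: y_airtime = 6, y_budget = 7.
Δz = y_budget·Δb = 7 × (3) = 21, so new z* = 3378 + 21 = 3399.

3399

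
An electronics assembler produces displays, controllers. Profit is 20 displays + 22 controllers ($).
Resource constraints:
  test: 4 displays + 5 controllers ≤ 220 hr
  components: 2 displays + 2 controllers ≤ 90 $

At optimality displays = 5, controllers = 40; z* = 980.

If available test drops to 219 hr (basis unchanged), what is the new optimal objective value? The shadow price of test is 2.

Δb = -1, so new z* = 980 + (2)·(-1) = 980 − 2 = 978.

978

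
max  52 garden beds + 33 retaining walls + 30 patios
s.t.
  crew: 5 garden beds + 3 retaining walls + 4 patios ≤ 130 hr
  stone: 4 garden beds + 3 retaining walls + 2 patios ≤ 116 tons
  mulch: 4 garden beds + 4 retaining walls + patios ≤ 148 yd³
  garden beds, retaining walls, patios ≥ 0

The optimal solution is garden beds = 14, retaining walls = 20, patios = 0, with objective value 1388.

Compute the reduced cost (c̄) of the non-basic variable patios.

-8

Binding: crew and stone. Non-binding: mulch (12 unused).
Slack constraints have shadow price 0 (complementary slackness).
The binding rows give the dual system: 5·y_crew + 4·y_stone = 52 and 3·y_crew + 3·y_stone = 33.
Solving: y_crew = 8, y_stone = 3.
Reduced cost of patios: c₃ − yᵀa₃ = 30 − (8·4 + 3·2) = 30 − 38 = -8.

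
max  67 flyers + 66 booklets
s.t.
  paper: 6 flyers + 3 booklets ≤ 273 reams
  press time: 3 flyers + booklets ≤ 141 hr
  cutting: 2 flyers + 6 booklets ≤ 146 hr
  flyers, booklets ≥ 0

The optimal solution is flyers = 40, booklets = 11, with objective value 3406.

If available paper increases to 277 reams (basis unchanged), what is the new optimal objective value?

3442

Check each constraint at x*: paper 273/273 (tight); press time 131/141 (slack 10); cutting 146/146 (tight).
By complementary slackness, y = 0 for the non-binding constraint.
Dual feasibility on the basic columns requires 6·y_paper + 2·y_cutting = 67, 3·y_paper + 6·y_cutting = 66.
→ y_paper = 9 and y_cutting = 6.5.
Δz = y_paper·Δb = 9 × (4) = 36, so new z* = 3406 + 36 = 3442.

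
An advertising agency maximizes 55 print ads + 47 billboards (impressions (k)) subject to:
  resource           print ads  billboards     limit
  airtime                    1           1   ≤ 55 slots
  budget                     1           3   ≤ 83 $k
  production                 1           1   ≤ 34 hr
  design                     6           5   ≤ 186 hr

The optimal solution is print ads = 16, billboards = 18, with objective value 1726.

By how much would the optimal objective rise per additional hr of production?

Binding: production and design. Non-binding: airtime (21 unused), budget (13 unused).
By complementary slackness, y = 0 for the non-binding constraints.
From A_Bᵀ y = c: 1·y_production + 6·y_design = 55; 1·y_production + 5·y_design = 47.
Solving: y_production = 7, y_design = 8.
Shadow price of production = 7.

7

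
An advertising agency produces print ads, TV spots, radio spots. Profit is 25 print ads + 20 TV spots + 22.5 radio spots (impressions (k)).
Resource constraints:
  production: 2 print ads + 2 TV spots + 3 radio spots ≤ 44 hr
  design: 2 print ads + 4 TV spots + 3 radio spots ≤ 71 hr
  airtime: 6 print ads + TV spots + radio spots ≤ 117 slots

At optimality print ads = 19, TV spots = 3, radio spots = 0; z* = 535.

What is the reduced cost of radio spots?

-7

Binding: production and airtime. Non-binding: design (21 unused).
By complementary slackness, y = 0 for the non-binding constraint.
From A_Bᵀ y = c: 2·y_production + 6·y_airtime = 25; 2·y_production + 1·y_airtime = 20.
Solving: y_production = 9.5, y_airtime = 1.
Reduced cost of radio spots: c₃ − yᵀa₃ = 22.5 − (9.5·3 + 1·1) = 22.5 − 29.5 = -7.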